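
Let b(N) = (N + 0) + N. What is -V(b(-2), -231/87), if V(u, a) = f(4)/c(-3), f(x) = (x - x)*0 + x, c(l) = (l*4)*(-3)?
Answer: -1/9 ≈ -0.11111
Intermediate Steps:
b(N) = 2*N (b(N) = N + N = 2*N)
c(l) = -12*l (c(l) = (4*l)*(-3) = -12*l)
f(x) = x (f(x) = 0*0 + x = 0 + x = x)
V(u, a) = 1/9 (V(u, a) = 4/((-12*(-3))) = 4/36 = 4*(1/36) = 1/9)
-V(b(-2), -231/87) = -1*1/9 = -1/9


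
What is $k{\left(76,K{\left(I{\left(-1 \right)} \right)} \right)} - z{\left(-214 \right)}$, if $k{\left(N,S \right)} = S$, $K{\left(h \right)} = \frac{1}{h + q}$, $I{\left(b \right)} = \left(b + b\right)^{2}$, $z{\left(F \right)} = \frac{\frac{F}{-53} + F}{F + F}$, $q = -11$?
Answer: $- \frac{235}{371} \approx -0.63342$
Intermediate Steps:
$z{\left(F \right)} = \frac{26}{53}$ ($z{\left(F \right)} = \frac{F \left(- \frac{1}{53}\right) + F}{2 F} = \left(- \frac{F}{53} + F\right) \frac{1}{2 F} = \frac{52 F}{53} \frac{1}{2 F} = \frac{26}{53}$)
$I{\left(b \right)} = 4 b^{2}$ ($I{\left(b \right)} = \left(2 b\right)^{2} = 4 b^{2}$)
$K{\left(h \right)} = \frac{1}{-11 + h}$ ($K{\left(h \right)} = \frac{1}{h - 11} = \frac{1}{-11 + h}$)
$k{\left(76,K{\left(I{\left(-1 \right)} \right)} \right)} - z{\left(-214 \right)} = \frac{1}{-11 + 4 \left(-1\right)^{2}} - \frac{26}{53} = \frac{1}{-11 + 4 \cdot 1} - \frac{26}{53} = \frac{1}{-11 + 4} - \frac{26}{53} = \frac{1}{-7} - \frac{26}{53} = - \frac{1}{7} - \frac{26}{53} = - \frac{235}{371}$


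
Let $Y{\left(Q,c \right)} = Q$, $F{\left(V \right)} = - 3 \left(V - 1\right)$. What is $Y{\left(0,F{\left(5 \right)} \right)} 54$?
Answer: $0$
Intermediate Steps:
$F{\left(V \right)} = 3 - 3 V$ ($F{\left(V \right)} = - 3 \left(-1 + V\right) = 3 - 3 V$)
$Y{\left(0,F{\left(5 \right)} \right)} 54 = 0 \cdot 54 = 0$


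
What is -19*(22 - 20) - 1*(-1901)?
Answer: 1863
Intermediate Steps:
-19*(22 - 20) - 1*(-1901) = -19*2 + 1901 = -38 + 1901 = 1863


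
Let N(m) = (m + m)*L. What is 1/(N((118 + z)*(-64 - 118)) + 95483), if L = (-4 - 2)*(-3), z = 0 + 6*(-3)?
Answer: -1/559717 ≈ -1.7866e-6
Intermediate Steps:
z = -18 (z = 0 - 18 = -18)
L = 18 (L = -6*(-3) = 18)
N(m) = 36*m (N(m) = (m + m)*18 = (2*m)*18 = 36*m)
1/(N((118 + z)*(-64 - 118)) + 95483) = 1/(36*((118 - 18)*(-64 - 118)) + 95483) = 1/(36*(100*(-182)) + 95483) = 1/(36*(-18200) + 95483) = 1/(-655200 + 95483) = 1/(-559717) = -1/559717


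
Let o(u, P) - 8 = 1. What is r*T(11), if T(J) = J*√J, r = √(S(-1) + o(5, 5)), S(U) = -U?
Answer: 11*√110 ≈ 115.37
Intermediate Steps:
o(u, P) = 9 (o(u, P) = 8 + 1 = 9)
r = √10 (r = √(-1*(-1) + 9) = √(1 + 9) = √10 ≈ 3.1623)
T(J) = J^(3/2)
r*T(11) = √10*11^(3/2) = √10*(11*√11) = 11*√110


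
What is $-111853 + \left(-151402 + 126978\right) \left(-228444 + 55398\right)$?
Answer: $4226363651$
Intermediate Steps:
$-111853 + \left(-151402 + 126978\right) \left(-228444 + 55398\right) = -111853 - -4226475504 = -111853 + 4226475504 = 4226363651$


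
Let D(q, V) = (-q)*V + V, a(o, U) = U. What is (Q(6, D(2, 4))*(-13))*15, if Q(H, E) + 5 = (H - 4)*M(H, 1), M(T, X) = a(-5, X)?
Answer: 585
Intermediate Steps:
M(T, X) = X
D(q, V) = V - V*q (D(q, V) = -V*q + V = V - V*q)
Q(H, E) = -9 + H (Q(H, E) = -5 + (H - 4)*1 = -5 + (-4 + H)*1 = -5 + (-4 + H) = -9 + H)
(Q(6, D(2, 4))*(-13))*15 = ((-9 + 6)*(-13))*15 = -3*(-13)*15 = 39*15 = 585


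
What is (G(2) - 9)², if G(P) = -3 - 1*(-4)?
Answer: 64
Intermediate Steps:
G(P) = 1 (G(P) = -3 + 4 = 1)
(G(2) - 9)² = (1 - 9)² = (-8)² = 64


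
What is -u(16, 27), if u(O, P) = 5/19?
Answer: -5/19 ≈ -0.26316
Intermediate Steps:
u(O, P) = 5/19 (u(O, P) = 5*(1/19) = 5/19)
-u(16, 27) = -1*5/19 = -5/19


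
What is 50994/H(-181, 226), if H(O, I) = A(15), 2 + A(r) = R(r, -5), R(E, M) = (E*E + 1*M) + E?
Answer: 50994/233 ≈ 218.86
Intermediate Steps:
R(E, M) = E + M + E**2 (R(E, M) = (E**2 + M) + E = (M + E**2) + E = E + M + E**2)
A(r) = -7 + r + r**2 (A(r) = -2 + (r - 5 + r**2) = -2 + (-5 + r + r**2) = -7 + r + r**2)
H(O, I) = 233 (H(O, I) = -7 + 15 + 15**2 = -7 + 15 + 225 = 233)
50994/H(-181, 226) = 50994/233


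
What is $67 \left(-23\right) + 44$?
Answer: $-1497$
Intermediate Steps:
$67 \left(-23\right) + 44 = -1541 + 44 = -1497$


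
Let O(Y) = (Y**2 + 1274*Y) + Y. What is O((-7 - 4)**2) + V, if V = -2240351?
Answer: -2071435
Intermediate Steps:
O(Y) = Y**2 + 1275*Y
O((-7 - 4)**2) + V = (-7 - 4)**2*(1275 + (-7 - 4)**2) - 2240351 = (-11)**2*(1275 + (-11)**2) - 2240351 = 121*(1275 + 121) - 2240351 = 121*1396 - 2240351 = 168916 - 2240351 = -2071435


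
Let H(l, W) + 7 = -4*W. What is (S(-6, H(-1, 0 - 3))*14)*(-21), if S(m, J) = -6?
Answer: 1764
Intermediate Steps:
H(l, W) = -7 - 4*W
(S(-6, H(-1, 0 - 3))*14)*(-21) = -6*14*(-21) = -84*(-21) = 1764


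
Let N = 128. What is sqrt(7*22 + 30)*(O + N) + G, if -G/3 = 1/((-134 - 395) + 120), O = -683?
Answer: 3/409 - 1110*sqrt(46) ≈ -7528.4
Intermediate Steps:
G = 3/409 (G = -3/((-134 - 395) + 120) = -3/(-529 + 120) = -3/(-409) = -3*(-1/409) = 3/409 ≈ 0.0073350)
sqrt(7*22 + 30)*(O + N) + G = sqrt(7*22 + 30)*(-683 + 128) + 3/409 = sqrt(154 + 30)*(-555) + 3/409 = sqrt(184)*(-555) + 3/409 = (2*sqrt(46))*(-555) + 3/409 = -1110*sqrt(46) + 3/409 = 3/409 - 1110*sqrt(46)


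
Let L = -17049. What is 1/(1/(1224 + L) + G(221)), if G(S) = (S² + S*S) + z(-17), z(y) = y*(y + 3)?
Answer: 15825/1549583999 ≈ 1.0212e-5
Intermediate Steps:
z(y) = y*(3 + y)
G(S) = 238 + 2*S² (G(S) = (S² + S*S) - 17*(3 - 17) = (S² + S²) - 17*(-14) = 2*S² + 238 = 238 + 2*S²)
1/(1/(1224 + L) + G(221)) = 1/(1/(1224 - 17049) + (238 + 2*221²)) = 1/(1/(-15825) + (238 + 2*48841)) = 1/(-1/15825 + (238 + 97682)) = 1/(-1/15825 + 97920) = 1/(1549583999/15825) = 15825/1549583999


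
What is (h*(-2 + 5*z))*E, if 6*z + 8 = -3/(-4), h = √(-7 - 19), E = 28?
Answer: -1351*I*√26/6 ≈ -1148.1*I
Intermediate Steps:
h = I*√26 (h = √(-26) = I*√26 ≈ 5.099*I)
z = -29/24 (z = -4/3 + (-3/(-4))/6 = -4/3 + (-3*(-¼))/6 = -4/3 + (⅙)*(¾) = -4/3 + ⅛ = -29/24 ≈ -1.2083)
(h*(-2 + 5*z))*E = ((I*√26)*(-2 + 5*(-29/24)))*28 = ((I*√26)*(-2 - 145/24))*28 = ((I*√26)*(-193/24))*28 = -193*I*√26/24*28 = -1351*I*√26/6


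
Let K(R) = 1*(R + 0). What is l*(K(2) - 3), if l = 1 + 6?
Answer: -7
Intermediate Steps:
K(R) = R (K(R) = 1*R = R)
l = 7
l*(K(2) - 3) = 7*(2 - 3) = 7*(-1) = -7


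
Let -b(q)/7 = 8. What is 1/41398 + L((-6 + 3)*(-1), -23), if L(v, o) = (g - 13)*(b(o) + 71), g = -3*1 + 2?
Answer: -8693579/41398 ≈ -210.00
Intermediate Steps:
b(q) = -56 (b(q) = -7*8 = -56)
g = -1 (g = -3 + 2 = -1)
L(v, o) = -210 (L(v, o) = (-1 - 13)*(-56 + 71) = -14*15 = -210)
1/41398 + L((-6 + 3)*(-1), -23) = 1/41398 - 210 = -8693579/41398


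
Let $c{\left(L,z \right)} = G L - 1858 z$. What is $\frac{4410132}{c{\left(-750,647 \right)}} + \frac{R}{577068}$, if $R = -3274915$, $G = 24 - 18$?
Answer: $- \frac{3248271819883}{348152626284} \approx -9.33$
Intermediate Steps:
$G = 6$ ($G = 24 - 18 = 6$)
$c{\left(L,z \right)} = - 1858 z + 6 L$ ($c{\left(L,z \right)} = 6 L - 1858 z = - 1858 z + 6 L$)
$\frac{4410132}{c{\left(-750,647 \right)}} + \frac{R}{577068} = \frac{4410132}{\left(-1858\right) 647 + 6 \left(-750\right)} - \frac{3274915}{577068} = \frac{4410132}{-1202126 - 4500} - \frac{3274915}{577068} = \frac{4410132}{-1206626} - \frac{3274915}{577068} = 4410132 \left(- \frac{1}{1206626}\right) - \frac{3274915}{577068} = - \frac{2205066}{603313} - \frac{3274915}{577068} = - \frac{3248271819883}{348152626284}$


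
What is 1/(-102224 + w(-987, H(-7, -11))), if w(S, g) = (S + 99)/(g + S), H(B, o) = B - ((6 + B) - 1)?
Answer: -124/12675665 ≈ -9.7825e-6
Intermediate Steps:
H(B, o) = -5 (H(B, o) = B - (5 + B) = B + (-5 - B) = -5)
w(S, g) = (99 + S)/(S + g)
1/(-102224 + w(-987, H(-7, -11))) = 1/(-102224 + (99 - 987)/(-987 - 5)) = 1/(-102224 - 888/(-992)) = 1/(-102224 - 1/992*(-888)) = 1/(-102224 + 111/124) = 1/(-12675665/124) = -124/12675665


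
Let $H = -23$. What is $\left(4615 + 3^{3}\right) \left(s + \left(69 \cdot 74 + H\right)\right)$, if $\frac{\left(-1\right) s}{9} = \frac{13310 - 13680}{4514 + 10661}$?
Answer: $\frac{71614784582}{3035} \approx 2.3596 \cdot 10^{7}$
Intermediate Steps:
$s = \frac{666}{3035}$ ($s = - 9 \frac{13310 - 13680}{4514 + 10661} = - 9 \left(- \frac{370}{15175}\right) = - 9 \left(\left(-370\right) \frac{1}{15175}\right) = \left(-9\right) \left(- \frac{74}{3035}\right) = \frac{666}{3035} \approx 0.21944$)
$\left(4615 + 3^{3}\right) \left(s + \left(69 \cdot 74 + H\right)\right) = \left(4615 + 3^{3}\right) \left(\frac{666}{3035} + \left(69 \cdot 74 - 23\right)\right) = \left(4615 + 27\right) \left(\frac{666}{3035} + \left(5106 - 23\right)\right) = 4642 \left(\frac{666}{3035} + 5083\right) = 4642 \cdot \frac{15427571}{3035} = \frac{71614784582}{3035}$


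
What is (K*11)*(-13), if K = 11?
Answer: -1573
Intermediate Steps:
(K*11)*(-13) = (11*11)*(-13) = 121*(-13) = -1573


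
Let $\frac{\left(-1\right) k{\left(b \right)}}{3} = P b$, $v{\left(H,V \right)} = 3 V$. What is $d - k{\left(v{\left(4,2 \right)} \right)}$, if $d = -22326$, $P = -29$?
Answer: $-22848$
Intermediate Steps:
$k{\left(b \right)} = 87 b$ ($k{\left(b \right)} = - 3 \left(- 29 b\right) = 87 b$)
$d - k{\left(v{\left(4,2 \right)} \right)} = -22326 - 87 \cdot 3 \cdot 2 = -22326 - 87 \cdot 6 = -22326 - 522 = -22848$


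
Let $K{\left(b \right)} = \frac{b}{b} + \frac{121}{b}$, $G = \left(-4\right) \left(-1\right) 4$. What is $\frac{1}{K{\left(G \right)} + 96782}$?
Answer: $\frac{16}{1548649} \approx 1.0332 \cdot 10^{-5}$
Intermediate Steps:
$G = 16$ ($G = 4 \cdot 4 = 16$)
$K{\left(b \right)} = 1 + \frac{121}{b}$
$\frac{1}{K{\left(G \right)} + 96782} = \frac{1}{\frac{121 + 16}{16} + 96782} = \frac{1}{\frac{1}{16} \cdot 137 + 96782} = \frac{1}{\frac{137}{16} + 96782} = \frac{1}{\frac{1548649}{16}} = \frac{16}{1548649}$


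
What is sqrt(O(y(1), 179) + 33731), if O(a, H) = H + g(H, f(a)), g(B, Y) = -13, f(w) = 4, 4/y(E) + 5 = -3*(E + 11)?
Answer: sqrt(33897) ≈ 184.11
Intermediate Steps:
y(E) = 4/(-38 - 3*E) (y(E) = 4/(-5 - 3*(E + 11)) = 4/(-5 - 3*(11 + E)) = 4/(-5 + (-33 - 3*E)) = 4/(-38 - 3*E))
O(a, H) = -13 + H (O(a, H) = H - 13 = -13 + H)
sqrt(O(y(1), 179) + 33731) = sqrt((-13 + 179) + 33731) = sqrt(166 + 33731) = sqrt(33897)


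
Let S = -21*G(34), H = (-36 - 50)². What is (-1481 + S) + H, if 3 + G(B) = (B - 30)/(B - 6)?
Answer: 5975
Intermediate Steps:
G(B) = -3 + (-30 + B)/(-6 + B) (G(B) = -3 + (B - 30)/(B - 6) = -3 + (-30 + B)/(-6 + B))
H = 7396 (H = (-86)² = 7396)
S = 60 (S = -42*(-6 - 1*34)/(-6 + 34) = -42*(-6 - 34)/28 = -42*(-40)/28 = -21*(-20/7) = 60)
(-1481 + S) + H = (-1481 + 60) + 7396 = -1421 + 7396 = 5975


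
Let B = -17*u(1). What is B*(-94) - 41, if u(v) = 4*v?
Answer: 6351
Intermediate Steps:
B = -68 ≈ -68.000
B*(-94) - 41 = -68*(-94) - 41 = 6392 - 41 = 6351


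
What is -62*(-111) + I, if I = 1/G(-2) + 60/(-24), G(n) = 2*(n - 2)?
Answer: 55035/8 ≈ 6879.4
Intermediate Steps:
G(n) = -4 + 2*n (G(n) = 2*(-2 + n) = -4 + 2*n)
I = -21/8 (I = 1/(-4 + 2*(-2)) + 60/(-24) = 1/(-4 - 4) + 60*(-1/24) = 1/(-8) - 5/2 = 1*(-⅛) - 5/2 = -⅛ - 5/2 = -21/8 ≈ -2.6250)
-62*(-111) + I = -62*(-111) - 21/8 = 6882 - 21/8 = 55035/8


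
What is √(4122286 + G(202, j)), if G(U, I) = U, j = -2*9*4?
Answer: 2*√1030622 ≈ 2030.4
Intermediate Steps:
j = -72 (j = -18*4 = -72)
√(4122286 + G(202, j)) = √(4122286 + 202) = √4122488 = 2*√1030622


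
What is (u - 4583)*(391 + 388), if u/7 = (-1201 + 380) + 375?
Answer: -6002195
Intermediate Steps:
u = -3122 (u = 7*((-1201 + 380) + 375) = 7*(-821 + 375) = 7*(-446) = -3122)
(u - 4583)*(391 + 388) = (-3122 - 4583)*(391 + 388) = -7705*779 = -6002195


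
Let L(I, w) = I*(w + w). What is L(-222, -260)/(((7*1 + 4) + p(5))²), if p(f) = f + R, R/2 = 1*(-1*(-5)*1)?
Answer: 2220/13 ≈ 170.77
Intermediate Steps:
R = 10 (R = 2*(1*(-1*(-5)*1)) = 2*(1*(5*1)) = 2*(1*5) = 2*5 = 10)
L(I, w) = 2*I*w (L(I, w) = I*(2*w) = 2*I*w)
p(f) = 10 + f (p(f) = f + 10 = 10 + f)
L(-222, -260)/(((7*1 + 4) + p(5))²) = (2*(-222)*(-260))/(((7*1 + 4) + (10 + 5))²) = 115440/(((7 + 4) + 15)²) = 115440/((11 + 15)²) = 115440/(26²) = 115440/676 = 115440*(1/676) = 2220/13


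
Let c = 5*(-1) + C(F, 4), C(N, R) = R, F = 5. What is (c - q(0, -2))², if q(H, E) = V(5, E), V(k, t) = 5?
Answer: 36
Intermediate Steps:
q(H, E) = 5
c = -1 (c = 5*(-1) + 4 = -5 + 4 = -1)
(c - q(0, -2))² = (-1 - 1*5)² = (-1 - 5)² = (-6)² = 36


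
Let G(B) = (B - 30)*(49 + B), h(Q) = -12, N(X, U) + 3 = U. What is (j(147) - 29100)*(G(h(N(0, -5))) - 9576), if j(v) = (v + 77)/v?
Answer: 323866040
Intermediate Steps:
N(X, U) = -3 + U
G(B) = (-30 + B)*(49 + B)
j(v) = (77 + v)/v
(j(147) - 29100)*(G(h(N(0, -5))) - 9576) = ((77 + 147)/147 - 29100)*((-1470 + (-12)² + 19*(-12)) - 9576) = ((1/147)*224 - 29100)*((-1470 + 144 - 228) - 9576) = (32/21 - 29100)*(-1554 - 9576) = -611068/21*(-11130) = 323866040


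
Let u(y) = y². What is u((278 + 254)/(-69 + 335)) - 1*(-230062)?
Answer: 230066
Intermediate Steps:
u((278 + 254)/(-69 + 335)) - 1*(-230062) = ((278 + 254)/(-69 + 335))² - 1*(-230062) = (532/266)² + 230062 = (532*(1/266))² + 230062 = 2² + 230062 = 4 + 230062 = 230066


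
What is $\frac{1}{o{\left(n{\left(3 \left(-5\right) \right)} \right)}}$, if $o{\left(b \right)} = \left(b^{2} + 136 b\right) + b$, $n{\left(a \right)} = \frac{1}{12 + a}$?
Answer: $- \frac{9}{410} \approx -0.021951$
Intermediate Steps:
$o{\left(b \right)} = b^{2} + 137 b$
$\frac{1}{o{\left(n{\left(3 \left(-5\right) \right)} \right)}} = \frac{1}{\frac{1}{12 + 3 \left(-5\right)} \left(137 + \frac{1}{12 + 3 \left(-5\right)}\right)} = \frac{1}{\frac{1}{12 - 15} \left(137 + \frac{1}{12 - 15}\right)} = \frac{1}{\frac{1}{-3} \left(137 + \frac{1}{-3}\right)} = \frac{1}{\left(- \frac{1}{3}\right) \left(137 - \frac{1}{3}\right)} = \frac{1}{\left(- \frac{1}{3}\right) \frac{410}{3}} = \frac{1}{- \frac{410}{9}} = - \frac{9}{410}$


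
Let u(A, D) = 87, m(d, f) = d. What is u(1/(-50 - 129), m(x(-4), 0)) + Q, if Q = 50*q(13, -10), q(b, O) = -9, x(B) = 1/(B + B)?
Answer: -363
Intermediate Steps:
x(B) = 1/(2*B)
Q = -450 (Q = 50*(-9) = -450)
u(1/(-50 - 129), m(x(-4), 0)) + Q = 87 - 450 = -363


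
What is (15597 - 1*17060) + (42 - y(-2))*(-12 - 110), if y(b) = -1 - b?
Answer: -6465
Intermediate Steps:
(15597 - 1*17060) + (42 - y(-2))*(-12 - 110) = (15597 - 1*17060) + (42 - (-1 - 1*(-2)))*(-12 - 110) = (15597 - 17060) + (42 - (-1 + 2))*(-122) = -1463 + (42 - 1*1)*(-122) = -1463 + (42 - 1)*(-122) = -1463 + 41*(-122) = -1463 - 5002 = -6465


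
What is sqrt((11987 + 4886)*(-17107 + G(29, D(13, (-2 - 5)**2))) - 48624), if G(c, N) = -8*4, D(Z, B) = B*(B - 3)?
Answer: 3*I*sqrt(32137219) ≈ 17007.0*I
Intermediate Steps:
D(Z, B) = B*(-3 + B)
G(c, N) = -32
sqrt((11987 + 4886)*(-17107 + G(29, D(13, (-2 - 5)**2))) - 48624) = sqrt((11987 + 4886)*(-17107 - 32) - 48624) = sqrt(16873*(-17139) - 48624) = sqrt(-289186347 - 48624) = sqrt(-289234971) = 3*I*sqrt(32137219)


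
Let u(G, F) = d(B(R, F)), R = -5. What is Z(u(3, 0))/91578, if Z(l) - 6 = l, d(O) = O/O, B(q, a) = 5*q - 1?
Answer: 7/91578 ≈ 7.6438e-5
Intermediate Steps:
B(q, a) = -1 + 5*q
d(O) = 1
u(G, F) = 1
Z(l) = 6 + l
Z(u(3, 0))/91578 = (6 + 1)/91578 = 7*(1/91578) = 7/91578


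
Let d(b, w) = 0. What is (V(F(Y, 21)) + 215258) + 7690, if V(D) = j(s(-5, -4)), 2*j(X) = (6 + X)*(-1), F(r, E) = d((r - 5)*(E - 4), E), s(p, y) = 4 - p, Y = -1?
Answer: 445881/2 ≈ 2.2294e+5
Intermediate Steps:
F(r, E) = 0
j(X) = -3 - X/2 (j(X) = ((6 + X)*(-1))/2 = (-6 - X)/2 = -3 - X/2)
V(D) = -15/2 (V(D) = -3 - (4 - 1*(-5))/2 = -3 - (4 + 5)/2 = -3 - ½*9 = -3 - 9/2 = -15/2)
(V(F(Y, 21)) + 215258) + 7690 = (-15/2 + 215258) + 7690 = 430501/2 + 7690 = 445881/2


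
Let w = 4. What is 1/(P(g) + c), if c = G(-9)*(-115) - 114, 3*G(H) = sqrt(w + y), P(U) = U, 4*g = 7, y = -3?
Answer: -12/1807 ≈ -0.0066408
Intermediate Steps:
g = 7/4 (g = (1/4)*7 = 7/4 ≈ 1.7500)
G(H) = 1/3 (G(H) = sqrt(4 - 3)/3 = sqrt(1)/3 = (1/3)*1 = 1/3)
c = -457/3 (c = (1/3)*(-115) - 114 = -115/3 - 114 = -457/3 ≈ -152.33)
1/(P(g) + c) = 1/(7/4 - 457/3) = 1/(-1807/12) = -12/1807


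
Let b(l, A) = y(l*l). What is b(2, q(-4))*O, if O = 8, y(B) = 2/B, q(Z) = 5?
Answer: 4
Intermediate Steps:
b(l, A) = 2/l² (b(l, A) = 2/((l*l)) = 2/(l²) = 2/l²)
b(2, q(-4))*O = (2/2²)*8 = (2*(¼))*8 = (½)*8 = 4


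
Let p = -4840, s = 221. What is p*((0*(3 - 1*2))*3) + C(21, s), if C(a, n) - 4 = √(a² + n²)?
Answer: 4 + √49282 ≈ 226.00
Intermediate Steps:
C(a, n) = 4 + √(a² + n²)
p*((0*(3 - 1*2))*3) + C(21, s) = -4840*0*(3 - 1*2)*3 + (4 + √(21² + 221²)) = -4840*0*(3 - 2)*3 + (4 + √(441 + 48841)) = -4840*0*1*3 + (4 + √49282) = -0*3 + (4 + √49282) = -4840*0 + (4 + √49282) = 0 + (4 + √49282) = 4 + √49282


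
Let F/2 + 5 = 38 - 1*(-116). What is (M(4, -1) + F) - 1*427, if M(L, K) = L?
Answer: -125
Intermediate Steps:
F = 298 (F = -10 + 2*(38 - 1*(-116)) = -10 + 2*(38 + 116) = -10 + 2*154 = -10 + 308 = 298)
(M(4, -1) + F) - 1*427 = (4 + 298) - 1*427 = 302 - 427 = -125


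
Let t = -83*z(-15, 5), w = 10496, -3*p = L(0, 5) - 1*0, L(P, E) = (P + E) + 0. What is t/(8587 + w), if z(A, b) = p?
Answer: 415/57249 ≈ 0.0072490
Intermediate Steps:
L(P, E) = E + P (L(P, E) = (E + P) + 0 = E + P)
p = -5/3 (p = -((5 + 0) - 1*0)/3 = -(5 + 0)/3 = -1/3*5 = -5/3 ≈ -1.6667)
z(A, b) = -5/3
t = 415/3 (t = -83*(-5/3) = 415/3 ≈ 138.33)
t/(8587 + w) = 415/(3*(8587 + 10496)) = (415/3)/19083 = (415/3)*(1/19083) = 415/57249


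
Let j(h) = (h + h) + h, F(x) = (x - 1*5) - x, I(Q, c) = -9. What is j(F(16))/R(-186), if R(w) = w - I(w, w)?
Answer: 5/59 ≈ 0.084746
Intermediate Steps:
F(x) = -5 (F(x) = (x - 5) - x = (-5 + x) - x = -5)
R(w) = 9 + w (R(w) = w - 1*(-9) = w + 9 = 9 + w)
j(h) = 3*h (j(h) = 2*h + h = 3*h)
j(F(16))/R(-186) = (3*(-5))/(9 - 186) = -15/(-177) = -15*(-1/177) = 5/59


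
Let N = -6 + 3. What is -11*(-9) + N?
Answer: 96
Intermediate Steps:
N = -3
-11*(-9) + N = -11*(-9) - 3 = 99 - 3 = 96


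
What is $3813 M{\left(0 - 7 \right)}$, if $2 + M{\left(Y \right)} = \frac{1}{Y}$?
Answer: $- \frac{57195}{7} \approx -8170.7$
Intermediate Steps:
$M{\left(Y \right)} = -2 + \frac{1}{Y}$
$3813 M{\left(0 - 7 \right)} = 3813 \left(-2 + \frac{1}{0 - 7}\right) = 3813 \left(-2 + \frac{1}{-7}\right) = 3813 \left(-2 - \frac{1}{7}\right) = 3813 \left(- \frac{15}{7}\right) = - \frac{57195}{7}$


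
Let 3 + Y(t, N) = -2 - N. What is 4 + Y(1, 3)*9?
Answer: -68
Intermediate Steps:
Y(t, N) = -5 - N (Y(t, N) = -3 + (-2 - N) = -5 - N)
4 + Y(1, 3)*9 = 4 + (-5 - 1*3)*9 = 4 + (-5 - 3)*9 = 4 - 8*9 = 4 - 72 = -68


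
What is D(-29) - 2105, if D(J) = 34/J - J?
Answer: -60238/29 ≈ -2077.2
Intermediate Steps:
D(J) = -J + 34/J
D(-29) - 2105 = (-1*(-29) + 34/(-29)) - 2105 = (29 + 34*(-1/29)) - 2105 = (29 - 34/29) - 2105 = 807/29 - 2105 = -60238/29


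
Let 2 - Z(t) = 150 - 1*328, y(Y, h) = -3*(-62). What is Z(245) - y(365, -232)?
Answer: -6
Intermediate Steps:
y(Y, h) = 186
Z(t) = 180 (Z(t) = 2 - (150 - 1*328) = 2 - (150 - 328) = 2 - 1*(-178) = 2 + 178 = 180)
Z(245) - y(365, -232) = 180 - 1*186 = 180 - 186 = -6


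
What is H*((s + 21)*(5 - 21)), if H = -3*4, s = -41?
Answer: -3840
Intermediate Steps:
H = -12
H*((s + 21)*(5 - 21)) = -12*(-41 + 21)*(5 - 21) = -(-240)*(-16) = -12*320 = -3840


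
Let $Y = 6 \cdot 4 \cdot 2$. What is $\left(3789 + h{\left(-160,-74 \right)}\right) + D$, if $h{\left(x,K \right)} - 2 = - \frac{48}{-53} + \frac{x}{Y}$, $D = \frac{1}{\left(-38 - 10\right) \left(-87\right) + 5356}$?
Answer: $\frac{5741914915}{1515588} \approx 3788.6$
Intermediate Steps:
$D = \frac{1}{9532}$ ($D = \frac{1}{\left(-48\right) \left(-87\right) + 5356} = \frac{1}{4176 + 5356} = \frac{1}{9532} \approx 0.00010491$)
$Y = 48$ ($Y = 24 \cdot 2 = 48$)
$h{\left(x,K \right)} = \frac{154}{53} + \frac{x}{48}$ ($h{\left(x,K \right)} = 2 + \left(- \frac{48}{-53} + \frac{x}{48}\right) = 2 + \left(\left(-48\right) \left(- \frac{1}{53}\right) + x \frac{1}{48}\right) = 2 + \left(\frac{48}{53} + \frac{x}{48}\right) = \frac{154}{53} + \frac{x}{48}$)
$\left(3789 + h{\left(-160,-74 \right)}\right) + D = \left(3789 + \left(\frac{154}{53} + \frac{1}{48} \left(-160\right)\right)\right) + \frac{1}{9532} = \left(3789 + \left(\frac{154}{53} - \frac{10}{3}\right)\right) + \frac{1}{9532} = \left(3789 - \frac{68}{159}\right) + \frac{1}{9532} = \frac{602383}{159} + \frac{1}{9532} = \frac{5741914915}{1515588}$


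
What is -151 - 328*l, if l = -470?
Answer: 154009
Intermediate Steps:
-151 - 328*l = -151 - 328*(-470) = -151 + 154160 = 154009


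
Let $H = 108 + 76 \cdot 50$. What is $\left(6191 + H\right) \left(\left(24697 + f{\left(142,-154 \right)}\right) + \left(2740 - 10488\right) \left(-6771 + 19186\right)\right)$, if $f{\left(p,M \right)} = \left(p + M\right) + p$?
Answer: $-971186422707$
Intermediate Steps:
$f{\left(p,M \right)} = M + 2 p$ ($f{\left(p,M \right)} = \left(M + p\right) + p = M + 2 p$)
$H = 3908$ ($H = 108 + 3800 = 3908$)
$\left(6191 + H\right) \left(\left(24697 + f{\left(142,-154 \right)}\right) + \left(2740 - 10488\right) \left(-6771 + 19186\right)\right) = \left(6191 + 3908\right) \left(\left(24697 + \left(-154 + 2 \cdot 142\right)\right) + \left(2740 - 10488\right) \left(-6771 + 19186\right)\right) = 10099 \left(\left(24697 + \left(-154 + 284\right)\right) - 96191420\right) = 10099 \left(\left(24697 + 130\right) - 96191420\right) = 10099 \left(24827 - 96191420\right) = 10099 \left(-96166593\right) = -971186422707$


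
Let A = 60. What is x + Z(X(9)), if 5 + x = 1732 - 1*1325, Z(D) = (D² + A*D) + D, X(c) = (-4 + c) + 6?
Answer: 1194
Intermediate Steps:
X(c) = 2 + c
Z(D) = D² + 61*D (Z(D) = (D² + 60*D) + D = D² + 61*D)
x = 402 (x = -5 + (1732 - 1*1325) = -5 + (1732 - 1325) = -5 + 407 = 402)
x + Z(X(9)) = 402 + (2 + 9)*(61 + (2 + 9)) = 402 + 11*(61 + 11) = 402 + 11*72 = 402 + 792 = 1194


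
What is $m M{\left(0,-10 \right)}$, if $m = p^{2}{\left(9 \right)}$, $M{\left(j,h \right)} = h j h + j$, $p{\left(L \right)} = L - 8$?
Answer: $0$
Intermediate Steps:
$p{\left(L \right)} = -8 + L$
$M{\left(j,h \right)} = j + j h^{2}$ ($M{\left(j,h \right)} = j h^{2} + j = j + j h^{2}$)
$m = 1$ ($m = \left(-8 + 9\right)^{2} = 1^{2} = 1$)
$m M{\left(0,-10 \right)} = 1 \cdot 0 \left(1 + \left(-10\right)^{2}\right) = 1 \cdot 0 \left(1 + 100\right) = 1 \cdot 0 \cdot 101 = 1 \cdot 0 = 0$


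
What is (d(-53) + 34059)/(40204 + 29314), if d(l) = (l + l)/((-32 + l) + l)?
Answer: 1175062/2398371 ≈ 0.48994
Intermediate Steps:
d(l) = 2*l/(-32 + 2*l) (d(l) = (2*l)/(-32 + 2*l) = 2*l/(-32 + 2*l))
(d(-53) + 34059)/(40204 + 29314) = (-53/(-16 - 53) + 34059)/(40204 + 29314) = (-53/(-69) + 34059)/69518 = (-53*(-1/69) + 34059)*(1/69518) = (53/69 + 34059)*(1/69518) = (2350124/69)*(1/69518) = 1175062/2398371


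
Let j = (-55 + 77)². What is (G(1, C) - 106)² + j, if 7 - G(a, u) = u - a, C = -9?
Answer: 8405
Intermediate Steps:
G(a, u) = 7 + a - u (G(a, u) = 7 - (u - a) = 7 + (a - u) = 7 + a - u)
j = 484 (j = 22² = 484)
(G(1, C) - 106)² + j = ((7 + 1 - 1*(-9)) - 106)² + 484 = ((7 + 1 + 9) - 106)² + 484 = (17 - 106)² + 484 = (-89)² + 484 = 7921 + 484 = 8405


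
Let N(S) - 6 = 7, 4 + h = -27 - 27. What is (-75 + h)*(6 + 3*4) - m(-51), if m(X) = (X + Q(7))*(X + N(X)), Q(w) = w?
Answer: -4066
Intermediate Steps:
h = -58 (h = -4 + (-27 - 27) = -4 - 54 = -58)
N(S) = 13 (N(S) = 6 + 7 = 13)
m(X) = (7 + X)*(13 + X) (m(X) = (X + 7)*(X + 13) = (7 + X)*(13 + X))
(-75 + h)*(6 + 3*4) - m(-51) = (-75 - 58)*(6 + 3*4) - (91 + (-51)² + 20*(-51)) = -133*(6 + 12) - (91 + 2601 - 1020) = -133*18 - 1*1672 = -2394 - 1672 = -4066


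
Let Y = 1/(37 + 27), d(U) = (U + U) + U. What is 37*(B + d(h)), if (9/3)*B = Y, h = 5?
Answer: 106597/192 ≈ 555.19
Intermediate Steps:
d(U) = 3*U (d(U) = 2*U + U = 3*U)
Y = 1/64 ≈ 0.015625
B = 1/192 (B = (1/3)*(1/64) = 1/192 ≈ 0.0052083)
37*(B + d(h)) = 37*(1/192 + 3*5) = 37*(1/192 + 15) = 37*(2881/192) = 106597/192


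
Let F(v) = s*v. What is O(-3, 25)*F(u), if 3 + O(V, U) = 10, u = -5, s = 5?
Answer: -175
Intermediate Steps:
O(V, U) = 7 (O(V, U) = -3 + 10 = 7)
F(v) = 5*v
O(-3, 25)*F(u) = 7*(5*(-5)) = 7*(-25) = -175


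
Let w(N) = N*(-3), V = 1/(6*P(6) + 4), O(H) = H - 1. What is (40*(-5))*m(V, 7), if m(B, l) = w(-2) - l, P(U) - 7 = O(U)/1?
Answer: 200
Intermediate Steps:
O(H) = -1 + H
P(U) = 6 + U (P(U) = 7 + (-1 + U)/1 = 7 + (-1 + U)*1 = 7 + (-1 + U) = 6 + U)
V = 1/76 (V = 1/(6*(6 + 6) + 4) = 1/(6*12 + 4) = 1/(72 + 4) = 1/76 ≈ 0.013158)
w(N) = -3*N
m(B, l) = 6 - l (m(B, l) = -3*(-2) - l = 6 - l)
(40*(-5))*m(V, 7) = (40*(-5))*(6 - 1*7) = -200*(6 - 7) = -200*(-1) = 200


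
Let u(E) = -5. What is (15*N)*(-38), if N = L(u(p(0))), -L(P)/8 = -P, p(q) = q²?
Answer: 22800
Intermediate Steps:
L(P) = 8*P (L(P) = -(-8)*P = 8*P)
N = -40 (N = 8*(-5) = -40)
(15*N)*(-38) = (15*(-40))*(-38) = -600*(-38) = 22800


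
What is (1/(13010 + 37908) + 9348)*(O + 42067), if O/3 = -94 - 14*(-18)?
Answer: 20248727502565/50918 ≈ 3.9767e+8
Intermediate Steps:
O = 474 (O = 3*(-94 - 14*(-18)) = 3*(-94 + 252) = 3*158 = 474)
(1/(13010 + 37908) + 9348)*(O + 42067) = (1/(13010 + 37908) + 9348)*(474 + 42067) = (1/50918 + 9348)*42541 = (475981465/50918)*42541 = 20248727502565/50918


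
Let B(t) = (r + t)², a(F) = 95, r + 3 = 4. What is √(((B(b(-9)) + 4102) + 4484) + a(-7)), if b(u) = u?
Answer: √8745 ≈ 93.515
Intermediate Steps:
r = 1 (r = -3 + 4 = 1)
B(t) = (1 + t)²
√(((B(b(-9)) + 4102) + 4484) + a(-7)) = √((((1 - 9)² + 4102) + 4484) + 95) = √((((-8)² + 4102) + 4484) + 95) = √(((64 + 4102) + 4484) + 95) = √((4166 + 4484) + 95) = √(8650 + 95) = √8745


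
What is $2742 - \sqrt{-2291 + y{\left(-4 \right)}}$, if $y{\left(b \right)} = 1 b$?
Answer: $2742 - 3 i \sqrt{255} \approx 2742.0 - 47.906 i$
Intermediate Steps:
$y{\left(b \right)} = b$
$2742 - \sqrt{-2291 + y{\left(-4 \right)}} = 2742 - \sqrt{-2291 - 4} = 2742 - \sqrt{-2295} = 2742 - 3 i \sqrt{255}$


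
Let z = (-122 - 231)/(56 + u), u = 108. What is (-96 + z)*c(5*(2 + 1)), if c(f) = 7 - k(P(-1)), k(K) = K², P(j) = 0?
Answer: -112679/164 ≈ -687.07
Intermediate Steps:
c(f) = 7 (c(f) = 7 - 1*0² = 7 - 1*0 = 7 + 0 = 7)
z = -353/164 (z = (-122 - 231)/(56 + 108) = -353/164 ≈ -2.1524)
(-96 + z)*c(5*(2 + 1)) = (-96 - 353/164)*7 = -16097/164*7 = -112679/164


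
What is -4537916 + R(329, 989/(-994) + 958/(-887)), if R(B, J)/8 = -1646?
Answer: -4551084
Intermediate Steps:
R(B, J) = -13168 (R(B, J) = 8*(-1646) = -13168)
-4537916 + R(329, 989/(-994) + 958/(-887)) = -4537916 - 13168 = -4551084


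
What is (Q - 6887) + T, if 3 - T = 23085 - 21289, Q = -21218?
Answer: -29898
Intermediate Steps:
T = -1793 (T = 3 - (23085 - 21289) = 3 - 1*1796 = 3 - 1796 = -1793)
(Q - 6887) + T = (-21218 - 6887) - 1793 = -28105 - 1793 = -29898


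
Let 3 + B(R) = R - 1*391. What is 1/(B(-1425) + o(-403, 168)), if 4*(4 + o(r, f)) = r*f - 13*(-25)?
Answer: -4/74671 ≈ -5.3568e-5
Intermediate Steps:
o(r, f) = 309/4 + f*r/4 (o(r, f) = -4 + (r*f - 13*(-25))/4 = -4 + (f*r + 325)/4 = -4 + (325 + f*r)/4 = -4 + (325/4 + f*r/4) = 309/4 + f*r/4)
B(R) = -394 + R (B(R) = -3 + (R - 1*391) = -3 + (R - 391) = -3 + (-391 + R) = -394 + R)
1/(B(-1425) + o(-403, 168)) = 1/((-394 - 1425) + (309/4 + (¼)*168*(-403))) = 1/(-1819 + (309/4 - 16926)) = 1/(-1819 - 67395/4) = 1/(-74671/4) = -4/74671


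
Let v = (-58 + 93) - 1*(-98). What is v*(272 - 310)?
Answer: -5054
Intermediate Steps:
v = 133 (v = 35 + 98 = 133)
v*(272 - 310) = 133*(272 - 310) = 133*(-38) = -5054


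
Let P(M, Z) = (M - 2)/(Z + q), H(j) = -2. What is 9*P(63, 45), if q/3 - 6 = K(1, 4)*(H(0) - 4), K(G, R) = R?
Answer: -61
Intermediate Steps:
q = -54 (q = 18 + 3*(4*(-2 - 4)) = 18 + 3*(4*(-6)) = 18 + 3*(-24) = 18 - 72 = -54)
P(M, Z) = (-2 + M)/(-54 + Z) (P(M, Z) = (M - 2)/(Z - 54) = (-2 + M)/(-54 + Z))
9*P(63, 45) = 9*((-2 + 63)/(-54 + 45)) = 9*(61/(-9)) = 9*(-⅑*61) = 9*(-61/9) = -61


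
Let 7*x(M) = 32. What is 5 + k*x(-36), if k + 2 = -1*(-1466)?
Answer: 46883/7 ≈ 6697.6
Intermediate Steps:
x(M) = 32/7 (x(M) = (⅐)*32 = 32/7)
k = 1464 (k = -2 - 1*(-1466) = -2 + 1466 = 1464)
5 + k*x(-36) = 5 + 1464*(32/7) = 5 + 46848/7 = 46883/7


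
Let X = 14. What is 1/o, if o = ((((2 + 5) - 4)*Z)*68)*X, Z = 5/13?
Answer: 13/14280 ≈ 0.00091036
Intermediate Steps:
Z = 5/13 (Z = 5*(1/13) = 5/13 ≈ 0.38462)
o = 14280/13 (o = ((((2 + 5) - 4)*(5/13))*68)*14 = (((7 - 4)*(5/13))*68)*14 = ((3*(5/13))*68)*14 = ((15/13)*68)*14 = (1020/13)*14 = 14280/13 ≈ 1098.5)
1/o = 1/(14280/13) = 13/14280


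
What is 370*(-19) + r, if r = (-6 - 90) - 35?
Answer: -7161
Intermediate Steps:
r = -131 (r = -96 - 35 = -131)
370*(-19) + r = 370*(-19) - 131 = -7030 - 131 = -7161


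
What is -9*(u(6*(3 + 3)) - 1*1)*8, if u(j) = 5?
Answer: -288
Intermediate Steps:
-9*(u(6*(3 + 3)) - 1*1)*8 = -9*(5 - 1*1)*8 = -9*(5 - 1)*8 = -9*4*8 = -36*8 = -288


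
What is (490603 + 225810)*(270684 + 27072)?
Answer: 213316269228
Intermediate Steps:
(490603 + 225810)*(270684 + 27072) = 716413*297756 = 213316269228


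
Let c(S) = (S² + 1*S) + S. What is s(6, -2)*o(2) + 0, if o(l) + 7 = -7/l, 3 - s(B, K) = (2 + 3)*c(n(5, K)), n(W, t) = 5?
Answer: 1806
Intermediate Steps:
c(S) = S² + 2*S (c(S) = (S² + S) + S = (S + S²) + S = S² + 2*S)
s(B, K) = -172 (s(B, K) = 3 - (2 + 3)*5*(2 + 5) = 3 - 5*5*7 = 3 - 5*35 = 3 - 1*175 = 3 - 175 = -172)
o(l) = -7 - 7/l
s(6, -2)*o(2) + 0 = -172*(-7 - 7/2) + 0 = -172*(-21/2) + 0 = 1806 + 0 = 1806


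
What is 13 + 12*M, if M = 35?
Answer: 433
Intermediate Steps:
13 + 12*M = 13 + 12*35 = 13 + 420 = 433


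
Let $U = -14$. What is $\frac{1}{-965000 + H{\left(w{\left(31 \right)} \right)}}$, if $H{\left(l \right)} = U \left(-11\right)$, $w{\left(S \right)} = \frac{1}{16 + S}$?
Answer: $- \frac{1}{964846} \approx -1.0364 \cdot 10^{-6}$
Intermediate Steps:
$H{\left(l \right)} = 154$ ($H{\left(l \right)} = \left(-14\right) \left(-11\right) = 154$)
$\frac{1}{-965000 + H{\left(w{\left(31 \right)} \right)}} = \frac{1}{-965000 + 154} = \frac{1}{-964846} = - \frac{1}{964846}$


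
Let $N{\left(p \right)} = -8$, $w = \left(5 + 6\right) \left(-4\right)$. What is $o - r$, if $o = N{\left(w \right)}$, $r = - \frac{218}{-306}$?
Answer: $- \frac{1333}{153} \approx -8.7124$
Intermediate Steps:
$w = -44$ ($w = 11 \left(-4\right) = -44$)
$r = \frac{109}{153}$ ($r = \left(-218\right) \left(- \frac{1}{306}\right) = \frac{109}{153} \approx 0.71242$)
$o = -8$
$o - r = -8 - \frac{109}{153} = - \frac{1333}{153}$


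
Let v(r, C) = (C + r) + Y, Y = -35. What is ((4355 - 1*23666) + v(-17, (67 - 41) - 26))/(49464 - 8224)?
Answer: -19363/41240 ≈ -0.46952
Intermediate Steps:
v(r, C) = -35 + C + r (v(r, C) = (C + r) - 35 = -35 + C + r)
((4355 - 1*23666) + v(-17, (67 - 41) - 26))/(49464 - 8224) = ((4355 - 1*23666) + (-35 + ((67 - 41) - 26) - 17))/(49464 - 8224) = ((4355 - 23666) + (-35 + (26 - 26) - 17))/41240 = (-19311 + (-35 + 0 - 17))*(1/41240) = (-19311 - 52)*(1/41240) = -19363*1/41240 = -19363/41240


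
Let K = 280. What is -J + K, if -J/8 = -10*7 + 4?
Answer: -248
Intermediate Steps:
J = 528 (J = -8*(-10*7 + 4) = -8*(-70 + 4) = -8*(-66) = 528)
-J + K = -1*528 + 280 = -528 + 280 = -248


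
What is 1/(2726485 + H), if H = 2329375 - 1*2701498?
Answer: 1/2354362 ≈ 4.2474e-7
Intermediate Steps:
H = -372123 (H = 2329375 - 2701498 = -372123)
1/(2726485 + H) = 1/(2726485 - 372123) = 1/2354362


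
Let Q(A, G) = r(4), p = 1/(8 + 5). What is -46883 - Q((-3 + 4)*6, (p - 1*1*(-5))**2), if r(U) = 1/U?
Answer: -187533/4 ≈ -46883.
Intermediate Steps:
p = 1/13 ≈ 0.076923
Q(A, G) = 1/4
-46883 - Q((-3 + 4)*6, (p - 1*1*(-5))**2) = -46883 - 1*1/4 = -46883 - 1/4 = -187533/4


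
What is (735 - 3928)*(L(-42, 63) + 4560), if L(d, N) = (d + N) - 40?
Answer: -14499413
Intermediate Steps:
L(d, N) = -40 + N + d (L(d, N) = (N + d) - 40 = -40 + N + d)
(735 - 3928)*(L(-42, 63) + 4560) = (735 - 3928)*((-40 + 63 - 42) + 4560) = -3193*(-19 + 4560) = -3193*4541 = -14499413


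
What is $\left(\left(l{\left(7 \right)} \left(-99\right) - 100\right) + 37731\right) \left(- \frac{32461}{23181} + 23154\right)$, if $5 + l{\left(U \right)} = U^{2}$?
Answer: $\frac{17858706242575}{23181} \approx 7.704 \cdot 10^{8}$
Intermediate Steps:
$l{\left(U \right)} = -5 + U^{2}$
$\left(\left(l{\left(7 \right)} \left(-99\right) - 100\right) + 37731\right) \left(- \frac{32461}{23181} + 23154\right) = \left(\left(\left(-5 + 7^{2}\right) \left(-99\right) - 100\right) + 37731\right) \left(- \frac{32461}{23181} + 23154\right) = \left(\left(\left(-5 + 49\right) \left(-99\right) - 100\right) + 37731\right) \left(\left(-32461\right) \frac{1}{23181} + 23154\right) = \left(\left(44 \left(-99\right) - 100\right) + 37731\right) \left(- \frac{32461}{23181} + 23154\right) = \left(\left(-4356 - 100\right) + 37731\right) \frac{536700413}{23181} = \left(-4456 + 37731\right) \frac{536700413}{23181} = 33275 \cdot \frac{536700413}{23181} = \frac{17858706242575}{23181}$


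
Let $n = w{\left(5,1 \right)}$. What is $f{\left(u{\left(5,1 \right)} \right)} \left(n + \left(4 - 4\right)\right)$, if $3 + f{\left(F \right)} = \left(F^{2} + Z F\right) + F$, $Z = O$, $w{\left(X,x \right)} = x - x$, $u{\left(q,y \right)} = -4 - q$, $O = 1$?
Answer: $0$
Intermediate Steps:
$w{\left(X,x \right)} = 0$
$Z = 1$
$n = 0$
$f{\left(F \right)} = -3 + F^{2} + 2 F$ ($f{\left(F \right)} = -3 + \left(\left(F^{2} + 1 F\right) + F\right) = -3 + \left(\left(F^{2} + F\right) + F\right) = -3 + \left(\left(F + F^{2}\right) + F\right) = -3 + \left(F^{2} + 2 F\right) = -3 + F^{2} + 2 F$)
$f{\left(u{\left(5,1 \right)} \right)} \left(n + \left(4 - 4\right)\right) = \left(-3 + \left(-4 - 5\right)^{2} + 2 \left(-4 - 5\right)\right) \left(0 + \left(4 - 4\right)\right) = \left(-3 + \left(-9\right)^{2} + 2 \left(-9\right)\right) \left(0 + 0\right) = \left(-3 + 81 - 18\right) 0 = 60 \cdot 0 = 0$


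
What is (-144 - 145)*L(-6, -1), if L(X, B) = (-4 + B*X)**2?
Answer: -1156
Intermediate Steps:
(-144 - 145)*L(-6, -1) = (-144 - 145)*(-4 - 1*(-6))**2 = -289*(-4 + 6)**2 = -289*2**2 = -289*4 = -1156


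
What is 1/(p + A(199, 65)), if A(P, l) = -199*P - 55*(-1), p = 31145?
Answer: -1/8401 ≈ -0.00011903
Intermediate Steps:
A(P, l) = 55 - 199*P (A(P, l) = -199*P + 55 = 55 - 199*P)
1/(p + A(199, 65)) = 1/(31145 + (55 - 199*199)) = 1/(31145 + (55 - 39601)) = 1/(31145 - 39546) = 1/(-8401) = -1/8401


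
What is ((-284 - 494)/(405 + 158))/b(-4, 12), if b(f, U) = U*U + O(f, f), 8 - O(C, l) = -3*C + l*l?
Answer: -389/34906 ≈ -0.011144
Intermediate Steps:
O(C, l) = 8 - l² + 3*C (O(C, l) = 8 - (-3*C + l*l) = 8 - (-3*C + l²) = 8 - (l² - 3*C) = 8 + (-l² + 3*C) = 8 - l² + 3*C)
b(f, U) = 8 + U² - f² + 3*f (b(f, U) = U*U + (8 - f² + 3*f) = U² + (8 - f² + 3*f) = 8 + U² - f² + 3*f)
((-284 - 494)/(405 + 158))/b(-4, 12) = ((-284 - 494)/(405 + 158))/(8 + 12² - 1*(-4)² + 3*(-4)) = (-778/563)/(8 + 144 - 1*16 - 12) = (-778*1/563)/(8 + 144 - 16 - 12) = -778/563/124 = -778/563*1/124 = -389/34906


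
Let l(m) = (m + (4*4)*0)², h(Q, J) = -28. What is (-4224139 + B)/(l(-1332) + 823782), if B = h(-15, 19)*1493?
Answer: -1421981/866002 ≈ -1.6420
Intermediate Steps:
l(m) = m² (l(m) = (m + 16*0)² = (m + 0)² = m²)
B = -41804 (B = -28*1493 = -41804)
(-4224139 + B)/(l(-1332) + 823782) = (-4224139 - 41804)/((-1332)² + 823782) = -4265943/(1774224 + 823782) = -4265943/2598006 = -4265943*1/2598006 = -1421981/866002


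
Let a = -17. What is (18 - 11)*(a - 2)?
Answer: -133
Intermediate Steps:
(18 - 11)*(a - 2) = (18 - 11)*(-17 - 2) = 7*(-19) = -133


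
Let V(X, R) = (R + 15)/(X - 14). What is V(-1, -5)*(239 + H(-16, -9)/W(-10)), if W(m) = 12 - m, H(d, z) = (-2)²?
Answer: -1754/11 ≈ -159.45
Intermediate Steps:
H(d, z) = 4
V(X, R) = (15 + R)/(-14 + X)
V(-1, -5)*(239 + H(-16, -9)/W(-10)) = ((15 - 5)/(-14 - 1))*(239 + 4/(12 - 1*(-10))) = (10/(-15))*(239 + 4/(12 + 10)) = (-1/15*10)*(239 + 4/22) = -2*(239 + 4*(1/22))/3 = -2*(239 + 2/11)/3 = -⅔*2631/11 = -1754/11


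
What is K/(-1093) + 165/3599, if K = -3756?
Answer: 13698189/3933707 ≈ 3.4823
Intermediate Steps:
K/(-1093) + 165/3599 = -3756/(-1093) + 165/3599 = -3756*(-1/1093) + 165*(1/3599) = 3756/1093 + 165/3599 = 13698189/3933707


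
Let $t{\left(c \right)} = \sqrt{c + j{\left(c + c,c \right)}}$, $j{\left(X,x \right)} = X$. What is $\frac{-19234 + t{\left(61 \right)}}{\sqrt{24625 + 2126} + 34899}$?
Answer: $- \frac{111874561}{202985575} - \frac{\sqrt{543937}}{405971150} + \frac{9617 \sqrt{26751}}{608956725} + \frac{11633 \sqrt{183}}{405971150} \approx -0.54818$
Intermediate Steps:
$t{\left(c \right)} = \sqrt{3} \sqrt{c}$ ($t{\left(c \right)} = \sqrt{c + \left(c + c\right)} = \sqrt{c + 2 c} = \sqrt{3 c} = \sqrt{3} \sqrt{c}$)
$\frac{-19234 + t{\left(61 \right)}}{\sqrt{24625 + 2126} + 34899} = \frac{-19234 + \sqrt{3} \sqrt{61}}{\sqrt{24625 + 2126} + 34899} = \frac{-19234 + \sqrt{183}}{\sqrt{26751} + 34899} = \frac{-19234 + \sqrt{183}}{34899 + \sqrt{26751}}$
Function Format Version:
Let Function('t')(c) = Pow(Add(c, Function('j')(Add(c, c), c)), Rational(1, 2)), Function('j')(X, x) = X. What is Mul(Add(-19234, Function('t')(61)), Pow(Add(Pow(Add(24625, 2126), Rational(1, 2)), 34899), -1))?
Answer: Add(Rational(-111874561, 202985575), Mul(Rational(-1, 405971150), Pow(543937, Rational(1, 2))), Mul(Rational(9617, 608956725), Pow(26751, Rational(1, 2))), Mul(Rational(11633, 405971150), Pow(183, Rational(1, 2)))) ≈ -0.54818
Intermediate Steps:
Function('t')(c) = Mul(Pow(3, Rational(1, 2)), Pow(c, Rational(1, 2))) (Function('t')(c) = Pow(Add(c, Add(c, c)), Rational(1, 2)) = Pow(Add(c, Mul(2, c)), Rational(1, 2)) = Pow(Mul(3, c), Rational(1, 2)) = Mul(Pow(3, Rational(1, 2)), Pow(c, Rational(1, 2))))
Mul(Add(-19234, Function('t')(61)), Pow(Add(Pow(Add(24625, 2126), Rational(1, 2)), 34899), -1)) = Mul(Add(-19234, Mul(Pow(3, Rational(1, 2)), Pow(61, Rational(1, 2)))), Pow(Add(Pow(Add(24625, 2126), Rational(1, 2)), 34899), -1)) = Mul(Add(-19234, Pow(183, Rational(1, 2))), Pow(Add(Pow(26751, Rational(1, 2)), 34899), -1)) = Mul(Add(-19234, Pow(183, Rational(1, 2))), Pow(Add(34899, Pow(26751, Rational(1, 2))), -1)) = Mul(Pow(Add(34899, Pow(26751, Rational(1, 2))), -1), Add(-19234, Pow(183, Rational(1, 2))))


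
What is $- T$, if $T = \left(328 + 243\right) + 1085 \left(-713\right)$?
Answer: $773034$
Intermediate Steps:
$T = -773034$ ($T = 571 - 773605 = -773034$)
$- T = \left(-1\right) \left(-773034\right) = 773034$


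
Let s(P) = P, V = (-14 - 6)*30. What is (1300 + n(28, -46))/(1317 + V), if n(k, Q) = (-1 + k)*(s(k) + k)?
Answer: 2812/717 ≈ 3.9219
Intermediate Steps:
V = -600 (V = -20*30 = -600)
n(k, Q) = 2*k*(-1 + k) (n(k, Q) = (-1 + k)*(k + k) = (-1 + k)*(2*k) = 2*k*(-1 + k))
(1300 + n(28, -46))/(1317 + V) = (1300 + 2*28*(-1 + 28))/(1317 - 600) = (1300 + 2*28*27)/717 = (1300 + 1512)*(1/717) = 2812*(1/717) = 2812/717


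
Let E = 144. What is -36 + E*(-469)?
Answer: -67572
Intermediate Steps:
-36 + E*(-469) = -36 + 144*(-469) = -36 - 67536 = -67572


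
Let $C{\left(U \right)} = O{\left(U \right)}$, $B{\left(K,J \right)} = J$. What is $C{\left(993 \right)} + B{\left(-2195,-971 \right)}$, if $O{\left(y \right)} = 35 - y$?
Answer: $-1929$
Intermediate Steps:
$C{\left(U \right)} = 35 - U$
$C{\left(993 \right)} + B{\left(-2195,-971 \right)} = \left(35 - 993\right) - 971 = -958 - 971 = -1929$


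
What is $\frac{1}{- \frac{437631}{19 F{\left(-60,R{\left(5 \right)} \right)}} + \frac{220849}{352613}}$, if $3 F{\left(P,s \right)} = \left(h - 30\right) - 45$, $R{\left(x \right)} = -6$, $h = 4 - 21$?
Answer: $\frac{26798588}{20144747107} \approx 0.0013303$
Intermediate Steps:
$h = -17$ ($h = 4 - 21 = -17$)
$F{\left(P,s \right)} = - \frac{92}{3}$ ($F{\left(P,s \right)} = \frac{\left(-17 - 30\right) - 45}{3} = \frac{-47 - 45}{3} = \frac{1}{3} \left(-92\right) = - \frac{92}{3}$)
$\frac{1}{- \frac{437631}{19 F{\left(-60,R{\left(5 \right)} \right)}} + \frac{220849}{352613}} = \frac{1}{- \frac{437631}{19 \left(- \frac{92}{3}\right)} + \frac{220849}{352613}} = \frac{1}{- \frac{437631}{- \frac{1748}{3}} + 220849 \cdot \frac{1}{352613}} = \frac{1}{\left(-437631\right) \left(- \frac{3}{1748}\right) + \frac{220849}{352613}} = \frac{1}{\frac{1312893}{1748} + \frac{220849}{352613}} = \frac{1}{\frac{20144747107}{26798588}} = \frac{26798588}{20144747107}$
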